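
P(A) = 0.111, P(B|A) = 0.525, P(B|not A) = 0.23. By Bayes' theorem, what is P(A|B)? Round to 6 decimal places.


P(A|B) = P(B|A)*P(A) / P(B), P(B) = P(B|A)*P(A) + P(B|not A)*P(not A)
P(B|A)*P(A) = 0.525 * 0.111 = 0.058275
P(B|not A)*P(not A) = 0.23 * 0.889 = 0.20447
P(B) = 0.058275 + 0.20447 = 0.262745
P(A|B) = 0.058275 / 0.262745 = 1665/7507 ≈ 0.22179299

0.221793


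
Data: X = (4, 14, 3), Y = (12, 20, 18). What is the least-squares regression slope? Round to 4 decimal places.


b = sum((xi-xbar)(yi-ybar)) / sum((xi-xbar)^2)
n = 3, xbar = 21/3 = 7, ybar = 50/3 ≈ 16.666667
Sxy = sum((xi-xbar)(yi-ybar)) = 32
Sxx = sum((xi-xbar)^2) = 74
b = Sxy / Sxx = 16/37 ≈ 0.432432

0.4324


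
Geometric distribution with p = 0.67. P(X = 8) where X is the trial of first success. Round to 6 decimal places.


P = (1-p)^(k-1) * p
(1-p)^(k-1) = 0.33^7 ≈ 0.0004261844
P = 0.0004261844 * 0.67 ≈ 0.0002855436

0.000286


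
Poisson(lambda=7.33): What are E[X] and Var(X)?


E[X] = Var(X) = lambda = 7.33

7.33, 7.33


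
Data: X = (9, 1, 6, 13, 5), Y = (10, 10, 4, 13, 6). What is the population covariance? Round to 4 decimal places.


Cov = (1/n)*sum((xi-xbar)(yi-ybar))
n = 5, xbar = 34/5 = 6.8, ybar = 43/5 = 8.6
sum((xi-xbar)(yi-ybar)) = 30.6
Cov = 30.6 / 5 = 6.12

6.1200


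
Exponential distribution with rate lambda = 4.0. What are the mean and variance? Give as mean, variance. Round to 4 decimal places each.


mean = 1/lam, var = 1/lam^2
mean = 1 / 4.0 = 0.25
lam^2 = 4.0^2 = 16
var = 1 / 16 = 0.0625

0.2500, 0.0625


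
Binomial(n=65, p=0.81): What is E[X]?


E[X] = n*p = 65 * 0.81 = 52.65

52.65


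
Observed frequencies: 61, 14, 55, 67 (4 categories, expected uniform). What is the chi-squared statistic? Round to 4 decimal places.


chi2 = sum((O-E)^2/E), E = total/4
total = 197, E = 197/4 = 49.25
(61 - 49.25)^2 / 49.25 = 138.0625 / 49.25 = 2209/788 ≈ 2.803299
(14 - 49.25)^2 / 49.25 = 1242.5625 / 49.25 = 19881/788 ≈ 25.229695
(55 - 49.25)^2 / 49.25 = 33.0625 / 49.25 = 529/788 ≈ 0.671320
(67 - 49.25)^2 / 49.25 = 315.0625 / 49.25 = 5041/788 ≈ 6.397208
chi2 = 6915/197 ≈ 35.101523

35.1015


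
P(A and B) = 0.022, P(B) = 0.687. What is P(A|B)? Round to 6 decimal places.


P(A|B) = P(A and B) / P(B) = 0.022 / 0.687 = 22/687 ≈ 0.03202329

0.032023


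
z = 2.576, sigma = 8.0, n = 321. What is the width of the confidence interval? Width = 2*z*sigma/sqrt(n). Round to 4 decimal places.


width = 2*z*sigma/sqrt(n)
2*z*sigma = 2 * 2.576 * 8.0 = 41.216
sqrt(321) ≈ 17.916473
width = 41.216 / 17.916473 ≈ 2.300453

2.3005


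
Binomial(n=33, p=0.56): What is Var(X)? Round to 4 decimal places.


Var = n*p*(1-p) = 33 * 0.56 * 0.44 = 8.1312

8.1312


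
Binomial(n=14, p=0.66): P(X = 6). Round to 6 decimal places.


P = C(n,k) * p^k * (1-p)^(n-k)
C(14,6) = 3003
p^k = 0.66^6 ≈ 0.08265395
(1-p)^(n-k) = 0.34^8 ≈ 0.0001785794
P = 3003 * 0.08265395 * 0.0001785794 ≈ 0.044325

0.044325


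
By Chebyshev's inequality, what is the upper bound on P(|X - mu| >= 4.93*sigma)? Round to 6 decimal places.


P <= 1/k^2
k^2 = 4.93^2 = 24.3049
1/k^2 = 1 / 24.3049 ≈ 0.04114397

0.041144


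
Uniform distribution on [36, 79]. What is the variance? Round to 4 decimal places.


Var = (b-a)^2 / 12
(b-a)^2 = (79 - 36)^2 = 1849
Var = 1849/12 ≈ 154.083333

154.0833


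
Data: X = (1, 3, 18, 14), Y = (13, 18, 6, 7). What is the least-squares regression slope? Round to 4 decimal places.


b = sum((xi-xbar)(yi-ybar)) / sum((xi-xbar)^2)
n = 4, xbar = 36/4 = 9, ybar = 44/4 = 11
Sxy = sum((xi-xbar)(yi-ybar)) = -123
Sxx = sum((xi-xbar)^2) = 206
b = Sxy / Sxx = -123/206 ≈ -0.597087

-0.5971


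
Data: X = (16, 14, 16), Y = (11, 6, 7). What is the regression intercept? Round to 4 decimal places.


a = ybar - b*xbar, where b = sum((xi-xbar)(yi-ybar)) / sum((xi-xbar)^2)
n = 3, xbar = 46/3 ≈ 15.333333, ybar = 24/3 = 8
Sxy = sum((xi-xbar)(yi-ybar)) = 4
Sxx = sum((xi-xbar)^2) = 8/3 ≈ 2.666667
b = Sxy / Sxx = 1.5
a = 8 - 1.5 * 15.333333 = -15

-15.0000


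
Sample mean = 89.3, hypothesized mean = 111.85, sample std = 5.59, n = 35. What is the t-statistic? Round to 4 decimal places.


t = (xbar - mu0) / (s/sqrt(n))
xbar - mu0 = 89.3 - 111.85 = -22.55
sqrt(35) ≈ 5.91607978
s/sqrt(n) = 5.59 / 5.91607978 ≈ 0.94488246
t = -22.55 / 0.94488246 ≈ -23.865402

-23.8654


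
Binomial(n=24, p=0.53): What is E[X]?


E[X] = n*p = 24 * 0.53 = 12.72

12.72


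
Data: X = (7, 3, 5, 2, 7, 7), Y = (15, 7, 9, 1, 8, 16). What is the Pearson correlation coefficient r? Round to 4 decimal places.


r = sum((xi-xbar)(yi-ybar)) / sqrt(sum((xi-xbar)^2) * sum((yi-ybar)^2))
n = 6, xbar = 31/6 ≈ 5.166667, ybar = 56/6 = 28/3 ≈ 9.333333
Sxy = sum((xi-xbar)(yi-ybar)) = 155/3 ≈ 51.666667
Sxx = sum((xi-xbar)^2) = 149/6 ≈ 24.833333
Syy = sum((yi-ybar)^2) = 460/3 ≈ 153.333333
sqrt(Sxx*Syy) ≈ 61.707194
r = Sxy / sqrt(Sxx*Syy) = 51.666667 / 61.707194 ≈ 0.837288

0.8373


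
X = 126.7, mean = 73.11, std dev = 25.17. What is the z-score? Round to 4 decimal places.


z = (X - mu) / sigma
X - mu = 126.7 - 73.11 = 53.59
z = 53.59 / 25.17 = 5359/2517 ≈ 2.129122

2.1291


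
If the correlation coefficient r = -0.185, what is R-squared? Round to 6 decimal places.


R^2 = r^2 = (-0.185)^2 = 0.034225

0.034225


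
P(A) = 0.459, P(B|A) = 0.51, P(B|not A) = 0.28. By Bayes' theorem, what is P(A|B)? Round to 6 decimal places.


P(A|B) = P(B|A)*P(A) / P(B), P(B) = P(B|A)*P(A) + P(B|not A)*P(not A)
P(B|A)*P(A) = 0.51 * 0.459 = 0.23409
P(B|not A)*P(not A) = 0.28 * 0.541 = 0.15148
P(B) = 0.23409 + 0.15148 = 0.38557
P(A|B) = 0.23409 / 0.38557 ≈ 0.60712711

0.607127


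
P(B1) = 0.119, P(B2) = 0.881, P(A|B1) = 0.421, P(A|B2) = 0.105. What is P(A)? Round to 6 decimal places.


P(A) = P(A|B1)*P(B1) + P(A|B2)*P(B2)
P(A|B1)*P(B1) = 0.421 * 0.119 = 0.050099
P(A|B2)*P(B2) = 0.105 * 0.881 = 0.092505
P(A) = 0.050099 + 0.092505 = 0.142604

0.142604


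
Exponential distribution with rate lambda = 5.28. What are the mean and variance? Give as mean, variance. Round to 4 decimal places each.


mean = 1/lam, var = 1/lam^2
mean = 1 / 5.28 = 25/132 ≈ 0.189394
lam^2 = 5.28^2 = 27.8784
var = 1 / 27.8784 ≈ 0.035870

0.1894, 0.0359


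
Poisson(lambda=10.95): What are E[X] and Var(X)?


E[X] = Var(X) = lambda = 10.95

10.95, 10.95


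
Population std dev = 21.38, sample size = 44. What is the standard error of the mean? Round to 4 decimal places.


SE = sigma / sqrt(n)
sqrt(44) ≈ 6.633250
SE = 21.38 / 6.633250 ≈ 3.223156

3.2232


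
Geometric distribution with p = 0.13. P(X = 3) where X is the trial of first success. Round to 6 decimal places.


P = (1-p)^(k-1) * p
(1-p)^(k-1) = 0.87^2 = 0.7569
P = 0.7569 * 0.13 = 0.098397

0.098397


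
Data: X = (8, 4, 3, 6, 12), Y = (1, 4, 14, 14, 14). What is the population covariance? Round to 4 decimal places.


Cov = (1/n)*sum((xi-xbar)(yi-ybar))
n = 5, xbar = 33/5 = 6.6, ybar = 47/5 = 9.4
sum((xi-xbar)(yi-ybar)) = 7.8
Cov = 7.8 / 5 = 1.56

1.5600


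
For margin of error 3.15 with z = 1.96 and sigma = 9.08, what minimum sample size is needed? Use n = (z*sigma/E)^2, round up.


z*sigma/E = 1.96 * 9.08 / 3.15 = 6356/1125 ≈ 5.649778
(z*sigma/E)^2 ≈ 31.919989
round up: n = 32

32


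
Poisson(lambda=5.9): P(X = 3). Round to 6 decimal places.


P = e^(-lam) * lam^k / k!
e^(-5.9) ≈ 0.002739445
lam^k = 5.9^3 = 205.379
k! = 3! = 6
P = 0.002739445 * 205.379 / 6 ≈ 0.093771

0.093771


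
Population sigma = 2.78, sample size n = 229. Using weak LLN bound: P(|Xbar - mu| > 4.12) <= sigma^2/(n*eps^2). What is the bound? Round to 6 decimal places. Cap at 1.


bound = min(1, sigma^2/(n*eps^2))
sigma^2 = 2.78^2 = 7.7284
n*eps^2 = 229 * 4.12^2 = 229 * 16.9744 = 3887.1376
sigma^2/(n*eps^2) = 7.7284 / 3887.1376 ≈ 0.00198820

0.001988


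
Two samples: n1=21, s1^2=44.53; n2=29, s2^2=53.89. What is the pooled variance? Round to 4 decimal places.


sp^2 = ((n1-1)*s1^2 + (n2-1)*s2^2)/(n1+n2-2)
(n1-1)*s1^2 = 20 * 44.53 = 890.6
(n2-1)*s2^2 = 28 * 53.89 = 1508.92
numerator = 890.6 + 1508.92 = 2399.52
n1+n2-2 = 48
sp^2 = 2399.52 / 48 = 49.99

49.9900


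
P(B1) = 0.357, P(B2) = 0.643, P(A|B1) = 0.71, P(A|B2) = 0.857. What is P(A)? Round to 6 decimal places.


P(A) = P(A|B1)*P(B1) + P(A|B2)*P(B2)
P(A|B1)*P(B1) = 0.71 * 0.357 = 0.25347
P(A|B2)*P(B2) = 0.857 * 0.643 = 0.551051
P(A) = 0.25347 + 0.551051 = 0.804521

0.804521


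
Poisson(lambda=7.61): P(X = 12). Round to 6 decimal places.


P = e^(-lam) * lam^k / k!
e^(-7.61) ≈ 0.0004954719
lam^k = 7.61^12 ≈ 37723838875.673285
k! = 12! = 479001600
P = 0.0004954719 * 37723838875.673285 / 479001600 ≈ 0.039021

0.039021


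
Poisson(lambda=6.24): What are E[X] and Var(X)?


E[X] = Var(X) = lambda = 6.24

6.24, 6.24


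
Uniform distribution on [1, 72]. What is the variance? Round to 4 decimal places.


Var = (b-a)^2 / 12
(b-a)^2 = (72 - 1)^2 = 5041
Var = 5041/12 ≈ 420.083333

420.0833


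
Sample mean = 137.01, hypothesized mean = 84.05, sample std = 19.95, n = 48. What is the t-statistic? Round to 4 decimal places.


t = (xbar - mu0) / (s/sqrt(n))
xbar - mu0 = 137.01 - 84.05 = 52.96
sqrt(48) ≈ 6.92820323
s/sqrt(n) = 19.95 / 6.92820323 ≈ 2.87953447
t = 52.96 / 2.87953447 ≈ 18.391862

18.3919


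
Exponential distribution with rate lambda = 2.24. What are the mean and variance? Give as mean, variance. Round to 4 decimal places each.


mean = 1/lam, var = 1/lam^2
mean = 1 / 2.24 = 25/56 ≈ 0.446429
lam^2 = 2.24^2 = 5.0176
var = 1 / 5.0176 = 625/3136 ≈ 0.199298

0.4464, 0.1993


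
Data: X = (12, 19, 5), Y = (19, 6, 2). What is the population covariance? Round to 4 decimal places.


Cov = (1/n)*sum((xi-xbar)(yi-ybar))
n = 3, xbar = 36/3 = 12, ybar = 27/3 = 9
sum((xi-xbar)(yi-ybar)) = 28
Cov = 28 / 3 = 28/3 ≈ 9.333333

9.3333


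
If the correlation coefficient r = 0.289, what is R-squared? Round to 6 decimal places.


R^2 = r^2 = (0.289)^2 = 0.083521

0.083521


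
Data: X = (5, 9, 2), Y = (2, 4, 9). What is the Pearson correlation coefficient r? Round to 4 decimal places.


r = sum((xi-xbar)(yi-ybar)) / sqrt(sum((xi-xbar)^2) * sum((yi-ybar)^2))
n = 3, xbar = 16/3 ≈ 5.333333, ybar = 15/3 = 5
Sxy = sum((xi-xbar)(yi-ybar)) = -16
Sxx = sum((xi-xbar)^2) = 74/3 ≈ 24.666667
Syy = sum((yi-ybar)^2) = 26
sqrt(Sxx*Syy) ≈ 25.324560
r = Sxy / sqrt(Sxx*Syy) = -16 / 25.324560 ≈ -0.631798

-0.6318


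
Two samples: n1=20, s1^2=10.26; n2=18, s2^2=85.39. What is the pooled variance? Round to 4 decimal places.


sp^2 = ((n1-1)*s1^2 + (n2-1)*s2^2)/(n1+n2-2)
(n1-1)*s1^2 = 19 * 10.26 = 194.94
(n2-1)*s2^2 = 17 * 85.39 = 1451.63
numerator = 194.94 + 1451.63 = 1646.57
n1+n2-2 = 36
sp^2 = 1646.57 / 36 = 164657/3600 ≈ 45.738056

45.7381


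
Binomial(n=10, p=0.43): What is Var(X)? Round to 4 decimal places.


Var = n*p*(1-p) = 10 * 0.43 * 0.57 = 2.451

2.4510


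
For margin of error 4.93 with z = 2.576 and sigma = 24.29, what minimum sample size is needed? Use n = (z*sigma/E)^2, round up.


z*sigma/E = 2.576 * 24.29 / 4.93 ≈ 12.691895
(z*sigma/E)^2 ≈ 161.084187
round up: n = 162

162


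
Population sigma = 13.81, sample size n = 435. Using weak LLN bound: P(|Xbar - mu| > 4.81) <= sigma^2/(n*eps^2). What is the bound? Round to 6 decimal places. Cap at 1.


bound = min(1, sigma^2/(n*eps^2))
sigma^2 = 13.81^2 = 190.7161
n*eps^2 = 435 * 4.81^2 = 435 * 23.1361 = 10064.2035
sigma^2/(n*eps^2) = 190.7161 / 10064.2035 ≈ 0.01894994

0.018950


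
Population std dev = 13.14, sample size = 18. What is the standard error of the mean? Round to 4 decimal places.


SE = sigma / sqrt(n)
sqrt(18) ≈ 4.242641
SE = 13.14 / 4.242641 ≈ 3.097128

3.0971


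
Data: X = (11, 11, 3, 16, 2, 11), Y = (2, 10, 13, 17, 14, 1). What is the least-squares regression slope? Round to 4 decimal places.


b = sum((xi-xbar)(yi-ybar)) / sum((xi-xbar)^2)
n = 6, xbar = 54/6 = 9, ybar = 57/6 = 9.5
Sxy = sum((xi-xbar)(yi-ybar)) = -31
Sxx = sum((xi-xbar)^2) = 146
b = Sxy / Sxx = -31/146 ≈ -0.212329

-0.2123


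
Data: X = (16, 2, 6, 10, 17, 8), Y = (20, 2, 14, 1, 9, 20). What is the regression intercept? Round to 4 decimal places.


a = ybar - b*xbar, where b = sum((xi-xbar)(yi-ybar)) / sum((xi-xbar)^2)
n = 6, xbar = 59/6 ≈ 9.833333, ybar = 66/6 = 11
Sxy = sum((xi-xbar)(yi-ybar)) = 82
Sxx = sum((xi-xbar)^2) = 1013/6 ≈ 168.833333
b = Sxy / Sxx = 492/1013 ≈ 0.485686
a = 11 - 0.485686 * 9.833333 = 6305/1013 ≈ 6.224087

6.2241


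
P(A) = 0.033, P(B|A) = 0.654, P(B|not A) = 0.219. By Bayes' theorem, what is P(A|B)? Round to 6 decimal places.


P(A|B) = P(B|A)*P(A) / P(B), P(B) = P(B|A)*P(A) + P(B|not A)*P(not A)
P(B|A)*P(A) = 0.654 * 0.033 = 0.021582
P(B|not A)*P(not A) = 0.219 * 0.967 = 0.211773
P(B) = 0.021582 + 0.211773 = 0.233355
P(A|B) = 0.021582 / 0.233355 ≈ 0.09248570

0.092486


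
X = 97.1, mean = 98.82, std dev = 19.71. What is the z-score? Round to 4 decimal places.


z = (X - mu) / sigma
X - mu = 97.1 - 98.82 = -1.72
z = -1.72 / 19.71 = -172/1971 ≈ -0.087265

-0.0873


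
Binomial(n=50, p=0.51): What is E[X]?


E[X] = n*p = 50 * 0.51 = 25.5

25.5


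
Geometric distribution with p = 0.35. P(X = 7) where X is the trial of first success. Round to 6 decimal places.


P = (1-p)^(k-1) * p
(1-p)^(k-1) = 0.65^6 ≈ 0.07541889
P = 0.07541889 * 0.35 ≈ 0.02639661

0.026397


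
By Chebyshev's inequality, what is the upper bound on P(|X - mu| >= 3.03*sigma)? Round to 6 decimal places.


P <= 1/k^2
k^2 = 3.03^2 = 9.1809
1/k^2 = 1 / 9.1809 ≈ 0.10892178

0.108922


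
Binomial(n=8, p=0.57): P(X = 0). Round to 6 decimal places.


P = C(n,k) * p^k * (1-p)^(n-k)
C(8,0) = 1
p^k = 0.57^0 = 1
(1-p)^(n-k) = 0.43^8 ≈ 0.001168820
P = 1 * 1 * 0.001168820 ≈ 0.001169

0.001169


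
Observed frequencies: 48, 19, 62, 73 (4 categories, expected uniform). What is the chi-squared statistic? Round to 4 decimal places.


chi2 = sum((O-E)^2/E), E = total/4
total = 202, E = 202/4 = 50.5
(48 - 50.5)^2 / 50.5 = 6.25 / 50.5 = 25/202 ≈ 0.123762
(19 - 50.5)^2 / 50.5 = 992.25 / 50.5 = 3969/202 ≈ 19.648515
(62 - 50.5)^2 / 50.5 = 132.25 / 50.5 = 529/202 ≈ 2.618812
(73 - 50.5)^2 / 50.5 = 506.25 / 50.5 = 2025/202 ≈ 10.024752
chi2 = 3274/101 ≈ 32.415842

32.4158


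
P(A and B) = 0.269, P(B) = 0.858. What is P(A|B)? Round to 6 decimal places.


P(A|B) = P(A and B) / P(B) = 0.269 / 0.858 = 269/858 ≈ 0.31351981

0.313520


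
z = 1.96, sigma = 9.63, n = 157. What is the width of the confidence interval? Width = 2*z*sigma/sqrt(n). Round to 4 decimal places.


width = 2*z*sigma/sqrt(n)
2*z*sigma = 2 * 1.96 * 9.63 = 37.7496
sqrt(157) ≈ 12.529964
width = 37.7496 / 12.529964 ≈ 3.012746

3.0127


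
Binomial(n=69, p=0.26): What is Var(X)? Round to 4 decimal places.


Var = n*p*(1-p) = 69 * 0.26 * 0.74 = 13.2756

13.2756


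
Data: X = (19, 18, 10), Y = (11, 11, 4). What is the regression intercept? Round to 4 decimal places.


a = ybar - b*xbar, where b = sum((xi-xbar)(yi-ybar)) / sum((xi-xbar)^2)
n = 3, xbar = 47/3 ≈ 15.666667, ybar = 26/3 ≈ 8.666667
Sxy = sum((xi-xbar)(yi-ybar)) = 119/3 ≈ 39.666667
Sxx = sum((xi-xbar)^2) = 146/3 ≈ 48.666667
b = Sxy / Sxx = 119/146 ≈ 0.815068
a = 8.666667 - 0.815068 * 15.666667 = -599/146 ≈ -4.102740

-4.1027


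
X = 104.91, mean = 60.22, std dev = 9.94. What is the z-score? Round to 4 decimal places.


z = (X - mu) / sigma
X - mu = 104.91 - 60.22 = 44.69
z = 44.69 / 9.94 = 4469/994 ≈ 4.495976

4.4960


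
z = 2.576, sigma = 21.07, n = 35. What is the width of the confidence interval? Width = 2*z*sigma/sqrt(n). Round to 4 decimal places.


width = 2*z*sigma/sqrt(n)
2*z*sigma = 2 * 2.576 * 21.07 = 108.55264
sqrt(35) ≈ 5.916080
width = 108.55264 / 5.916080 ≈ 18.348745

18.3487


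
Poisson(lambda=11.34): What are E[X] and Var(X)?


E[X] = Var(X) = lambda = 11.34

11.34, 11.34


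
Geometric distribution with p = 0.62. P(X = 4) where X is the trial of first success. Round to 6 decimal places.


P = (1-p)^(k-1) * p
(1-p)^(k-1) = 0.38^3 = 0.054872
P = 0.054872 * 0.62 = 0.03402064

0.034021


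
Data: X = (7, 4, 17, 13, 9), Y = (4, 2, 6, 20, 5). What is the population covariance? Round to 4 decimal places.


Cov = (1/n)*sum((xi-xbar)(yi-ybar))
n = 5, xbar = 50/5 = 10, ybar = 37/5 = 7.4
sum((xi-xbar)(yi-ybar)) = 73
Cov = 73 / 5 = 14.6

14.6000


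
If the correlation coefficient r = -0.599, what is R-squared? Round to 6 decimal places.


R^2 = r^2 = (-0.599)^2 = 0.358801

0.358801


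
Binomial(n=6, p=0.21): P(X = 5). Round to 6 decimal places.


P = C(n,k) * p^k * (1-p)^(n-k)
C(6,5) = 6
p^k = 0.21^5 = 0.0004084101
(1-p)^(n-k) = 0.79^1 = 0.79
P = 6 * 0.0004084101 * 0.79 ≈ 0.001936

0.001936


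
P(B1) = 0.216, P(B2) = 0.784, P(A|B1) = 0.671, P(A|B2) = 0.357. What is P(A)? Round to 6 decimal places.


P(A) = P(A|B1)*P(B1) + P(A|B2)*P(B2)
P(A|B1)*P(B1) = 0.671 * 0.216 = 0.144936
P(A|B2)*P(B2) = 0.357 * 0.784 = 0.279888
P(A) = 0.144936 + 0.279888 = 0.424824

0.424824


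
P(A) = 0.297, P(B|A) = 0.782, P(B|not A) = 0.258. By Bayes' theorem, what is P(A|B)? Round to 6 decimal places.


P(A|B) = P(B|A)*P(A) / P(B), P(B) = P(B|A)*P(A) + P(B|not A)*P(not A)
P(B|A)*P(A) = 0.782 * 0.297 = 0.232254
P(B|not A)*P(not A) = 0.258 * 0.703 = 0.181374
P(B) = 0.232254 + 0.181374 = 0.413628
P(A|B) = 0.232254 / 0.413628 ≈ 0.56150454

0.561505


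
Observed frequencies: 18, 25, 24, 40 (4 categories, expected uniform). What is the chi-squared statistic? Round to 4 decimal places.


chi2 = sum((O-E)^2/E), E = total/4
total = 107, E = 107/4 = 26.75
(18 - 26.75)^2 / 26.75 = 76.5625 / 26.75 = 1225/428 ≈ 2.862150
(25 - 26.75)^2 / 26.75 = 3.0625 / 26.75 = 49/428 ≈ 0.114486
(24 - 26.75)^2 / 26.75 = 7.5625 / 26.75 = 121/428 ≈ 0.282710
(40 - 26.75)^2 / 26.75 = 175.5625 / 26.75 = 2809/428 ≈ 6.563084
chi2 = 1051/107 ≈ 9.822430

9.8224


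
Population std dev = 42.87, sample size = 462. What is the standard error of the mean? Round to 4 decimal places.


SE = sigma / sqrt(n)
sqrt(462) ≈ 21.494185
SE = 42.87 / 21.494185 ≈ 1.994493

1.9945


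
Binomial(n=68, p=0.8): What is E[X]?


E[X] = n*p = 68 * 0.8 = 54.4

54.4


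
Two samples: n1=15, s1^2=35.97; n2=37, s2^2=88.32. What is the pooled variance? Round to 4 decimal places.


sp^2 = ((n1-1)*s1^2 + (n2-1)*s2^2)/(n1+n2-2)
(n1-1)*s1^2 = 14 * 35.97 = 503.58
(n2-1)*s2^2 = 36 * 88.32 = 3179.52
numerator = 503.58 + 3179.52 = 3683.1
n1+n2-2 = 50
sp^2 = 3683.1 / 50 = 73.662

73.6620


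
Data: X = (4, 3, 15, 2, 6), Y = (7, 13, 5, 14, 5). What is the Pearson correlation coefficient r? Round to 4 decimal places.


r = sum((xi-xbar)(yi-ybar)) / sqrt(sum((xi-xbar)^2) * sum((yi-ybar)^2))
n = 5, xbar = 30/5 = 6, ybar = 44/5 = 8.8
Sxy = sum((xi-xbar)(yi-ybar)) = -64
Sxx = sum((xi-xbar)^2) = 110
Syy = sum((yi-ybar)^2) = 76.8
sqrt(Sxx*Syy) ≈ 91.913002
r = Sxy / sqrt(Sxx*Syy) = -64 / 91.913002 ≈ -0.696311

-0.6963


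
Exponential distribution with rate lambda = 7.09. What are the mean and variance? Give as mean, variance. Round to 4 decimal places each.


mean = 1/lam, var = 1/lam^2
mean = 1 / 7.09 = 100/709 ≈ 0.141044
lam^2 = 7.09^2 = 50.2681
var = 1 / 50.2681 ≈ 0.019893

0.1410, 0.0199


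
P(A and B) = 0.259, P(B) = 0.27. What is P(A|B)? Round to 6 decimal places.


P(A|B) = P(A and B) / P(B) = 0.259 / 0.27 = 259/270 ≈ 0.95925926

0.959259


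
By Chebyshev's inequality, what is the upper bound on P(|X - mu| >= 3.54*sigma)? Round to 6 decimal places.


P <= 1/k^2
k^2 = 3.54^2 = 12.5316
1/k^2 = 1 / 12.5316 ≈ 0.07979827

0.079798


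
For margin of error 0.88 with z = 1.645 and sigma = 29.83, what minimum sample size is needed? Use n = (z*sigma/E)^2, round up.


z*sigma/E = 1.645 * 29.83 / 0.88 ≈ 55.761761
(z*sigma/E)^2 ≈ 3109.374030
round up: n = 3110

3110


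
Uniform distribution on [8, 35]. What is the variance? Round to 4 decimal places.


Var = (b-a)^2 / 12
(b-a)^2 = (35 - 8)^2 = 729
Var = 729/12 = 60.75

60.7500


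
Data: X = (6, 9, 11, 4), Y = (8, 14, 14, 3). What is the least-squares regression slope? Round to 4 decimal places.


b = sum((xi-xbar)(yi-ybar)) / sum((xi-xbar)^2)
n = 4, xbar = 30/4 = 7.5, ybar = 39/4 = 9.75
Sxy = sum((xi-xbar)(yi-ybar)) = 47.5
Sxx = sum((xi-xbar)^2) = 29
b = Sxy / Sxx = 95/58 ≈ 1.637931

1.6379


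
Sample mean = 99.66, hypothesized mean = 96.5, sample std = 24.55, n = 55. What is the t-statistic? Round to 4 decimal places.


t = (xbar - mu0) / (s/sqrt(n))
xbar - mu0 = 99.66 - 96.5 = 3.16
sqrt(55) ≈ 7.41619849
s/sqrt(n) = 24.55 / 7.41619849 ≈ 3.31032132
t = 3.16 / 3.31032132 ≈ 0.954590

0.9546


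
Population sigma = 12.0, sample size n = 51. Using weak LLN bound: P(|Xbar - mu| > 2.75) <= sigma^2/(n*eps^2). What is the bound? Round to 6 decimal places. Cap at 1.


bound = min(1, sigma^2/(n*eps^2))
sigma^2 = 12.0^2 = 144
n*eps^2 = 51 * 2.75^2 = 51 * 7.5625 = 385.6875
sigma^2/(n*eps^2) = 144 / 385.6875 = 768/2057 ≈ 0.37335926

0.373359


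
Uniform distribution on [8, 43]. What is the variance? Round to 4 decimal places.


Var = (b-a)^2 / 12
(b-a)^2 = (43 - 8)^2 = 1225
Var = 1225/12 ≈ 102.083333

102.0833


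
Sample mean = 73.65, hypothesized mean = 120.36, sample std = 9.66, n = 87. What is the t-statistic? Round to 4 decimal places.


t = (xbar - mu0) / (s/sqrt(n))
xbar - mu0 = 73.65 - 120.36 = -46.71
sqrt(87) ≈ 9.32737905
s/sqrt(n) = 9.66 / 9.32737905 ≈ 1.03566071
t = -46.71 / 1.03566071 ≈ -45.101643

-45.1016


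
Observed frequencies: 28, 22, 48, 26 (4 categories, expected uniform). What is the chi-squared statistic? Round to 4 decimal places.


chi2 = sum((O-E)^2/E), E = total/4
total = 124, E = 124/4 = 31
(28 - 31)^2 / 31 = 9 / 31 = 9/31 ≈ 0.290323
(22 - 31)^2 / 31 = 81 / 31 = 81/31 ≈ 2.612903
(48 - 31)^2 / 31 = 289 / 31 = 289/31 ≈ 9.322581
(26 - 31)^2 / 31 = 25 / 31 = 25/31 ≈ 0.806452
chi2 = 404/31 ≈ 13.032258

13.0323


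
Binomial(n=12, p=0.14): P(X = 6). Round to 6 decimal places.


P = C(n,k) * p^k * (1-p)^(n-k)
C(12,6) = 924
p^k = 0.14^6 = 0.000007529536
(1-p)^(n-k) = 0.86^6 ≈ 0.4045672
P = 924 * 0.000007529536 * 0.4045672 ≈ 0.002815

0.002815


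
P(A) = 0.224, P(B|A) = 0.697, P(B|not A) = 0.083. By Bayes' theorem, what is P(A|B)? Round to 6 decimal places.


P(A|B) = P(B|A)*P(A) / P(B), P(B) = P(B|A)*P(A) + P(B|not A)*P(not A)
P(B|A)*P(A) = 0.697 * 0.224 = 0.156128
P(B|not A)*P(not A) = 0.083 * 0.776 = 0.064408
P(B) = 0.156128 + 0.064408 = 0.220536
P(A|B) = 0.156128 / 0.220536 ≈ 0.70794791

0.707948


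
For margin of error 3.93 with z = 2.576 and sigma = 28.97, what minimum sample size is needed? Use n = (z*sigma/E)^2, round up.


z*sigma/E = 2.576 * 28.97 / 3.93 ≈ 18.988987
(z*sigma/E)^2 ≈ 360.581638
round up: n = 361

361


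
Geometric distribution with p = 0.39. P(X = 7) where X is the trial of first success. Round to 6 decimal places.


P = (1-p)^(k-1) * p
(1-p)^(k-1) = 0.61^6 ≈ 0.05152037
P = 0.05152037 * 0.39 ≈ 0.02009295

0.020093


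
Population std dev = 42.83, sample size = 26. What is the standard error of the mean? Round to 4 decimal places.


SE = sigma / sqrt(n)
sqrt(26) ≈ 5.099020
SE = 42.83 / 5.099020 ≈ 8.399654

8.3997


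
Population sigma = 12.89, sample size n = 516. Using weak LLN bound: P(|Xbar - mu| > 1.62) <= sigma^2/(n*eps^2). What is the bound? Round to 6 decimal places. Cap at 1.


bound = min(1, sigma^2/(n*eps^2))
sigma^2 = 12.89^2 = 166.1521
n*eps^2 = 516 * 1.62^2 = 516 * 2.6244 = 1354.1904
sigma^2/(n*eps^2) = 166.1521 / 1354.1904 ≈ 0.12269479

0.122695


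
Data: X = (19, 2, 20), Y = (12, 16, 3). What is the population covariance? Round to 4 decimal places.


Cov = (1/n)*sum((xi-xbar)(yi-ybar))
n = 3, xbar = 41/3 ≈ 13.666667, ybar = 31/3 ≈ 10.333333
sum((xi-xbar)(yi-ybar)) = -311/3 ≈ -103.666667
Cov = -103.666667 / 3 = -311/9 ≈ -34.555556

-34.5556


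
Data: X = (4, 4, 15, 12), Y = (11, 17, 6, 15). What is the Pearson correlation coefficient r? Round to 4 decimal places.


r = sum((xi-xbar)(yi-ybar)) / sqrt(sum((xi-xbar)^2) * sum((yi-ybar)^2))
n = 4, xbar = 35/4 = 8.75, ybar = 49/4 = 12.25
Sxy = sum((xi-xbar)(yi-ybar)) = -46.75
Sxx = sum((xi-xbar)^2) = 94.75
Syy = sum((yi-ybar)^2) = 70.75
sqrt(Sxx*Syy) ≈ 81.875286
r = Sxy / sqrt(Sxx*Syy) = -46.75 / 81.875286 ≈ -0.570990

-0.5710


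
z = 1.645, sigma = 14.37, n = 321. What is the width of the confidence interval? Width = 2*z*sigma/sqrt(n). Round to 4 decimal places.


width = 2*z*sigma/sqrt(n)
2*z*sigma = 2 * 1.645 * 14.37 = 47.2773
sqrt(321) ≈ 17.916473
width = 47.2773 / 17.916473 ≈ 2.638762

2.6388


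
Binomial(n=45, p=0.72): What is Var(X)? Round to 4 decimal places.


Var = n*p*(1-p) = 45 * 0.72 * 0.28 = 9.072

9.0720


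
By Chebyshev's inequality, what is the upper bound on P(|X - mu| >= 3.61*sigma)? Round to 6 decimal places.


P <= 1/k^2
k^2 = 3.61^2 = 13.0321
1/k^2 = 1 / 13.0321 ≈ 0.07673360

0.076734


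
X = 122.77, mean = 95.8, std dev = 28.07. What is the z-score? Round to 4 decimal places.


z = (X - mu) / sigma
X - mu = 122.77 - 95.8 = 26.97
z = 26.97 / 28.07 = 2697/2807 ≈ 0.960812

0.9608


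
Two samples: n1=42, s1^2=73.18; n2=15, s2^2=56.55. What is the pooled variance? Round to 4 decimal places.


sp^2 = ((n1-1)*s1^2 + (n2-1)*s2^2)/(n1+n2-2)
(n1-1)*s1^2 = 41 * 73.18 = 3000.38
(n2-1)*s2^2 = 14 * 56.55 = 791.7
numerator = 3000.38 + 791.7 = 3792.08
n1+n2-2 = 55
sp^2 = 3792.08 / 55 = 94802/1375 ≈ 68.946909

68.9469


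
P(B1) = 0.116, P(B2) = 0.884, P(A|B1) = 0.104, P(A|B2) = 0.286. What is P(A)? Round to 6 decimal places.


P(A) = P(A|B1)*P(B1) + P(A|B2)*P(B2)
P(A|B1)*P(B1) = 0.104 * 0.116 = 0.012064
P(A|B2)*P(B2) = 0.286 * 0.884 = 0.252824
P(A) = 0.012064 + 0.252824 = 0.264888

0.264888


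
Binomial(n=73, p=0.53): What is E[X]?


E[X] = n*p = 73 * 0.53 = 38.69

38.69


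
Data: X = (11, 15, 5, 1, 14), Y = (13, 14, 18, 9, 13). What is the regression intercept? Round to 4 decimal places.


a = ybar - b*xbar, where b = sum((xi-xbar)(yi-ybar)) / sum((xi-xbar)^2)
n = 5, xbar = 46/5 = 9.2, ybar = 67/5 = 13.4
Sxy = sum((xi-xbar)(yi-ybar)) = 17.6
Sxx = sum((xi-xbar)^2) = 144.8
b = Sxy / Sxx = 22/181 ≈ 0.121547
a = 13.4 - 0.121547 * 9.2 = 2223/181 ≈ 12.281768

12.2818


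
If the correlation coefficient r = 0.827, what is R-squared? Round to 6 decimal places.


R^2 = r^2 = (0.827)^2 = 0.683929

0.683929


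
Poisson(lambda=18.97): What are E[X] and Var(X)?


E[X] = Var(X) = lambda = 18.97

18.97, 18.97


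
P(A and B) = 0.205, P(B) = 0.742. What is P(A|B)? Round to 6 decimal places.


P(A|B) = P(A and B) / P(B) = 0.205 / 0.742 = 205/742 ≈ 0.27628032

0.276280


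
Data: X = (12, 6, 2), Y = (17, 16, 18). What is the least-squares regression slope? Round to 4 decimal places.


b = sum((xi-xbar)(yi-ybar)) / sum((xi-xbar)^2)
n = 3, xbar = 20/3 ≈ 6.666667, ybar = 51/3 = 17
Sxy = sum((xi-xbar)(yi-ybar)) = -4
Sxx = sum((xi-xbar)^2) = 152/3 ≈ 50.666667
b = Sxy / Sxx = -3/38 ≈ -0.078947

-0.0789


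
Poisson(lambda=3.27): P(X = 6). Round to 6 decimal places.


P = e^(-lam) * lam^k / k!
e^(-3.27) ≈ 0.03800643
lam^k = 3.27^6 ≈ 1222.605981
k! = 6! = 720
P = 0.03800643 * 1222.605981 / 720 ≈ 0.064537

0.064537


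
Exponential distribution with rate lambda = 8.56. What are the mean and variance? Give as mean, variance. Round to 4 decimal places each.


mean = 1/lam, var = 1/lam^2
mean = 1 / 8.56 = 25/214 ≈ 0.116822
lam^2 = 8.56^2 = 73.2736
var = 1 / 73.2736 ≈ 0.013647

0.1168, 0.0136


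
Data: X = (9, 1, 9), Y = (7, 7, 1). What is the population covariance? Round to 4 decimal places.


Cov = (1/n)*sum((xi-xbar)(yi-ybar))
n = 3, xbar = 19/3 ≈ 6.333333, ybar = 15/3 = 5
sum((xi-xbar)(yi-ybar)) = -16
Cov = -16 / 3 = -16/3 ≈ -5.333333

-5.3333


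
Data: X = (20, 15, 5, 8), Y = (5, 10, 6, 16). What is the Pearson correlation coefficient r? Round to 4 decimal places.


r = sum((xi-xbar)(yi-ybar)) / sqrt(sum((xi-xbar)^2) * sum((yi-ybar)^2))
n = 4, xbar = 48/4 = 12, ybar = 37/4 = 9.25
Sxy = sum((xi-xbar)(yi-ybar)) = -36
Sxx = sum((xi-xbar)^2) = 138
Syy = sum((yi-ybar)^2) = 74.75
sqrt(Sxx*Syy) ≈ 101.565250
r = Sxy / sqrt(Sxx*Syy) = -36 / 101.565250 ≈ -0.354452

-0.3545


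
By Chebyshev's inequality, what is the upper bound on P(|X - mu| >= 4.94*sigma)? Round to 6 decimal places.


P <= 1/k^2
k^2 = 4.94^2 = 24.4036
1/k^2 = 1 / 24.4036 ≈ 0.04097756

0.040978


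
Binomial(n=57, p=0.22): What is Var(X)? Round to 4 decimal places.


Var = n*p*(1-p) = 57 * 0.22 * 0.78 = 9.7812

9.7812


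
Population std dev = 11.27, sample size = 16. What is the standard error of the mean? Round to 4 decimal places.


SE = sigma / sqrt(n)
sqrt(16) = 4
SE = 11.27 / 4 = 2.8175

2.8175


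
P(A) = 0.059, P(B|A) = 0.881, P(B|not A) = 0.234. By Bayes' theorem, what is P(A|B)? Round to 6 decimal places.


P(A|B) = P(B|A)*P(A) / P(B), P(B) = P(B|A)*P(A) + P(B|not A)*P(not A)
P(B|A)*P(A) = 0.881 * 0.059 = 0.051979
P(B|not A)*P(not A) = 0.234 * 0.941 = 0.220194
P(B) = 0.051979 + 0.220194 = 0.272173
P(A|B) = 0.051979 / 0.272173 ≈ 0.19097780

0.190978


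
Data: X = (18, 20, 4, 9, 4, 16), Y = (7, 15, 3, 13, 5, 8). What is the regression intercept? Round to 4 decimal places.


a = ybar - b*xbar, where b = sum((xi-xbar)(yi-ybar)) / sum((xi-xbar)^2)
n = 6, xbar = 71/6 ≈ 11.833333, ybar = 51/6 = 8.5
Sxy = sum((xi-xbar)(yi-ybar)) = 99.5
Sxx = sum((xi-xbar)^2) = 1517/6 ≈ 252.833333
b = Sxy / Sxx = 597/1517 ≈ 0.393540
a = 8.5 - 0.393540 * 11.833333 = 5830/1517 ≈ 3.843111

3.8431


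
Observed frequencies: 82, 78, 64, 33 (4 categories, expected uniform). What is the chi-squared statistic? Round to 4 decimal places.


chi2 = sum((O-E)^2/E), E = total/4
total = 257, E = 257/4 = 64.25
(82 - 64.25)^2 / 64.25 = 315.0625 / 64.25 = 5041/1028 ≈ 4.903696
(78 - 64.25)^2 / 64.25 = 189.0625 / 64.25 = 3025/1028 ≈ 2.942607
(64 - 64.25)^2 / 64.25 = 0.0625 / 64.25 = 1/1028 ≈ 0.000973
(33 - 64.25)^2 / 64.25 = 976.5625 / 64.25 = 15625/1028 ≈ 15.199416
chi2 = 5923/257 ≈ 23.046693

23.0467


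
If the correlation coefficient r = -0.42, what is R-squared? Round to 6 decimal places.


R^2 = r^2 = (-0.42)^2 = 0.1764

0.176400


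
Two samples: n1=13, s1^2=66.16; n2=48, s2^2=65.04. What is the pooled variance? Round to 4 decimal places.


sp^2 = ((n1-1)*s1^2 + (n2-1)*s2^2)/(n1+n2-2)
(n1-1)*s1^2 = 12 * 66.16 = 793.92
(n2-1)*s2^2 = 47 * 65.04 = 3056.88
numerator = 793.92 + 3056.88 = 3850.8
n1+n2-2 = 59
sp^2 = 3850.8 / 59 = 19254/295 ≈ 65.267797

65.2678


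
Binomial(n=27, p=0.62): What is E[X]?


E[X] = n*p = 27 * 0.62 = 16.74

16.74


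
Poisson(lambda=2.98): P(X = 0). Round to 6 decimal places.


P = e^(-lam) * lam^k / k!
e^(-2.98) ≈ 0.05079283
lam^k = 2.98^0 = 1
k! = 0! = 1
P = 0.05079283 * 1 / 1 ≈ 0.050793

0.050793


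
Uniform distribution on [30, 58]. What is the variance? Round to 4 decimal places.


Var = (b-a)^2 / 12
(b-a)^2 = (58 - 30)^2 = 784
Var = 784/12 ≈ 65.333333

65.3333


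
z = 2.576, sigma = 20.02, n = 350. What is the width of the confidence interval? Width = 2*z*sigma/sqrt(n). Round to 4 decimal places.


width = 2*z*sigma/sqrt(n)
2*z*sigma = 2 * 2.576 * 20.02 = 103.14304
sqrt(350) ≈ 18.708287
width = 103.14304 / 18.708287 ≈ 5.513227

5.5132


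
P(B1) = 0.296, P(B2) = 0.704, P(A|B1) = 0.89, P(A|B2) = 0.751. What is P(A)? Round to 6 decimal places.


P(A) = P(A|B1)*P(B1) + P(A|B2)*P(B2)
P(A|B1)*P(B1) = 0.89 * 0.296 = 0.26344
P(A|B2)*P(B2) = 0.751 * 0.704 = 0.528704
P(A) = 0.26344 + 0.528704 = 0.792144

0.792144


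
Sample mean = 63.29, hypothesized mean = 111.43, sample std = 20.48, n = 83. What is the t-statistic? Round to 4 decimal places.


t = (xbar - mu0) / (s/sqrt(n))
xbar - mu0 = 63.29 - 111.43 = -48.14
sqrt(83) ≈ 9.11043358
s/sqrt(n) = 20.48 / 9.11043358 ≈ 2.24797204
t = -48.14 / 2.24797204 ≈ -21.414857

-21.4149


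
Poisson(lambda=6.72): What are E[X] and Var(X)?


E[X] = Var(X) = lambda = 6.72

6.72, 6.72


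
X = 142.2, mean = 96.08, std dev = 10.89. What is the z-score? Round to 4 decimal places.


z = (X - mu) / sigma
X - mu = 142.2 - 96.08 = 46.12
z = 46.12 / 10.89 = 4612/1089 ≈ 4.235078

4.2351


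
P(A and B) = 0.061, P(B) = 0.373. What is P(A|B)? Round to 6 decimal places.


P(A|B) = P(A and B) / P(B) = 0.061 / 0.373 = 61/373 ≈ 0.16353887

0.163539


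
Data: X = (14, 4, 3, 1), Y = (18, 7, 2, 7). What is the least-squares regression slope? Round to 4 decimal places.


b = sum((xi-xbar)(yi-ybar)) / sum((xi-xbar)^2)
n = 4, xbar = 22/4 = 5.5, ybar = 34/4 = 8.5
Sxy = sum((xi-xbar)(yi-ybar)) = 106
Sxx = sum((xi-xbar)^2) = 101
b = Sxy / Sxx = 106/101 ≈ 1.049505

1.0495


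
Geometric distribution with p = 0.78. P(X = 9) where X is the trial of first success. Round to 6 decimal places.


P = (1-p)^(k-1) * p
(1-p)^(k-1) = 0.22^8 ≈ 0.000005487587
P = 0.000005487587 * 0.78 ≈ 0.000004280318

0.000004


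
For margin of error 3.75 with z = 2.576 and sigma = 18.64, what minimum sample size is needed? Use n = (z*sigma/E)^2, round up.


z*sigma/E = 2.576 * 18.64 / 3.75 ≈ 12.804437
(z*sigma/E)^2 ≈ 163.953615
round up: n = 164

164


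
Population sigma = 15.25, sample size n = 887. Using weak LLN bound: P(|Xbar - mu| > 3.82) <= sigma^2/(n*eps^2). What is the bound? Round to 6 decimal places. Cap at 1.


bound = min(1, sigma^2/(n*eps^2))
sigma^2 = 15.25^2 = 232.5625
n*eps^2 = 887 * 3.82^2 = 887 * 14.5924 = 12943.4588
sigma^2/(n*eps^2) = 232.5625 / 12943.4588 ≈ 0.01796757

0.017968


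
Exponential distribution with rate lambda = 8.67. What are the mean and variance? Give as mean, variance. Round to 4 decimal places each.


mean = 1/lam, var = 1/lam^2
mean = 1 / 8.67 = 100/867 ≈ 0.115340
lam^2 = 8.67^2 = 75.1689
var = 1 / 75.1689 ≈ 0.013303

0.1153, 0.0133


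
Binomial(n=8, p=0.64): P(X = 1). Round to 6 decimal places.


P = C(n,k) * p^k * (1-p)^(n-k)
C(8,1) = 8
p^k = 0.64^1 = 0.64
(1-p)^(n-k) = 0.36^7 ≈ 0.0007836416
P = 8 * 0.64 * 0.0007836416 ≈ 0.004012

0.004012


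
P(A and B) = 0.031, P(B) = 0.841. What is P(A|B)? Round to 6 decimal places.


P(A|B) = P(A and B) / P(B) = 0.031 / 0.841 = 31/841 ≈ 0.03686088

0.036861


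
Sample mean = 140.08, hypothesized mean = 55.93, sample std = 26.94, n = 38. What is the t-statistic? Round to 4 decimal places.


t = (xbar - mu0) / (s/sqrt(n))
xbar - mu0 = 140.08 - 55.93 = 84.15
sqrt(38) ≈ 6.16441400
s/sqrt(n) = 26.94 / 6.16441400 ≈ 4.37024509
t = 84.15 / 4.37024509 ≈ 19.255213

19.2552


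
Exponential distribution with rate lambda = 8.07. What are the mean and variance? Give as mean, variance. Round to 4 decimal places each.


mean = 1/lam, var = 1/lam^2
mean = 1 / 8.07 = 100/807 ≈ 0.123916
lam^2 = 8.07^2 = 65.1249
var = 1 / 65.1249 ≈ 0.015355

0.1239, 0.0154


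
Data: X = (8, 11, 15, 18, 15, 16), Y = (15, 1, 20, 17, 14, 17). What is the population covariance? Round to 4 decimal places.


Cov = (1/n)*sum((xi-xbar)(yi-ybar))
n = 6, xbar = 83/6 ≈ 13.833333, ybar = 84/6 = 14
sum((xi-xbar)(yi-ybar)) = 57
Cov = 57 / 6 = 9.5

9.5000


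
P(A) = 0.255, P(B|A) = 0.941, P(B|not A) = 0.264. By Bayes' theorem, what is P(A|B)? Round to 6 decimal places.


P(A|B) = P(B|A)*P(A) / P(B), P(B) = P(B|A)*P(A) + P(B|not A)*P(not A)
P(B|A)*P(A) = 0.941 * 0.255 = 0.239955
P(B|not A)*P(not A) = 0.264 * 0.745 = 0.19668
P(B) = 0.239955 + 0.19668 = 0.436635
P(A|B) = 0.239955 / 0.436635 ≈ 0.54955512

0.549555


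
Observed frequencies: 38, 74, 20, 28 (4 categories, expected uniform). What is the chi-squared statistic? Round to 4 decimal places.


chi2 = sum((O-E)^2/E), E = total/4
total = 160, E = 160/4 = 40
(38 - 40)^2 / 40 = 4 / 40 = 0.1
(74 - 40)^2 / 40 = 1156 / 40 = 28.9
(20 - 40)^2 / 40 = 400 / 40 = 10
(28 - 40)^2 / 40 = 144 / 40 = 3.6
chi2 = 42.6

42.6000


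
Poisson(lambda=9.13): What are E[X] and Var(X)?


E[X] = Var(X) = lambda = 9.13

9.13, 9.13


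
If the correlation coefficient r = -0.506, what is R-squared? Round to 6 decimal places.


R^2 = r^2 = (-0.506)^2 = 0.256036

0.256036


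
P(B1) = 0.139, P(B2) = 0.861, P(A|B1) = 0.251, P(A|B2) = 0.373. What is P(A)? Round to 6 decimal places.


P(A) = P(A|B1)*P(B1) + P(A|B2)*P(B2)
P(A|B1)*P(B1) = 0.251 * 0.139 = 0.034889
P(A|B2)*P(B2) = 0.373 * 0.861 = 0.321153
P(A) = 0.034889 + 0.321153 = 0.356042

0.356042


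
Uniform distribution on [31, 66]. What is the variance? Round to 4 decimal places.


Var = (b-a)^2 / 12
(b-a)^2 = (66 - 31)^2 = 1225
Var = 1225/12 ≈ 102.083333

102.0833


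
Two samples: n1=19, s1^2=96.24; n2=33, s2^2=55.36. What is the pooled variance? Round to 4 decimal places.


sp^2 = ((n1-1)*s1^2 + (n2-1)*s2^2)/(n1+n2-2)
(n1-1)*s1^2 = 18 * 96.24 = 1732.32
(n2-1)*s2^2 = 32 * 55.36 = 1771.52
numerator = 1732.32 + 1771.52 = 3503.84
n1+n2-2 = 50
sp^2 = 3503.84 / 50 = 70.0768

70.0768


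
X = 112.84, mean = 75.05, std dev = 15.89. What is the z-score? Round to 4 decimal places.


z = (X - mu) / sigma
X - mu = 112.84 - 75.05 = 37.79
z = 37.79 / 15.89 = 3779/1589 ≈ 2.378225

2.3782


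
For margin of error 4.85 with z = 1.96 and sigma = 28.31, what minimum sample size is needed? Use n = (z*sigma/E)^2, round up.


z*sigma/E = 1.96 * 28.31 / 4.85 ≈ 11.440742
(z*sigma/E)^2 ≈ 130.890584
round up: n = 131

131


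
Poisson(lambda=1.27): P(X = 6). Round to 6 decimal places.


P = e^(-lam) * lam^k / k!
e^(-1.27) ≈ 0.2808316
lam^k = 1.27^6 ≈ 4.195873
k! = 6! = 720
P = 0.2808316 * 4.195873 / 720 ≈ 0.001637

0.001637


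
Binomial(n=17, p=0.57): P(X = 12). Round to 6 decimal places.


P = C(n,k) * p^k * (1-p)^(n-k)
C(17,12) = 6188
p^k = 0.57^12 ≈ 0.001176246
(1-p)^(n-k) = 0.43^5 ≈ 0.01470084
P = 6188 * 0.001176246 * 0.01470084 ≈ 0.107002

0.107002


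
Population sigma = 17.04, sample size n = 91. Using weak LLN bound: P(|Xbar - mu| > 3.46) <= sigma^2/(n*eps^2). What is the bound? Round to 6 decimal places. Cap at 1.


bound = min(1, sigma^2/(n*eps^2))
sigma^2 = 17.04^2 = 290.3616
n*eps^2 = 91 * 3.46^2 = 91 * 11.9716 = 1089.4156
sigma^2/(n*eps^2) = 290.3616 / 1089.4156 ≈ 0.26652969

0.266530


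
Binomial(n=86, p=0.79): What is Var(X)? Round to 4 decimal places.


Var = n*p*(1-p) = 86 * 0.79 * 0.21 = 14.2674

14.2674


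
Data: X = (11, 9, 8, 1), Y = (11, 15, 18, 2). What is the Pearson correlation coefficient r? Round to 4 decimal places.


r = sum((xi-xbar)(yi-ybar)) / sqrt(sum((xi-xbar)^2) * sum((yi-ybar)^2))
n = 4, xbar = 29/4 = 7.25, ybar = 46/4 = 11.5
Sxy = sum((xi-xbar)(yi-ybar)) = 68.5
Sxx = sum((xi-xbar)^2) = 56.75
Syy = sum((yi-ybar)^2) = 145
sqrt(Sxx*Syy) ≈ 90.712458
r = Sxy / sqrt(Sxx*Syy) = 68.5 / 90.712458 ≈ 0.755133

0.7551


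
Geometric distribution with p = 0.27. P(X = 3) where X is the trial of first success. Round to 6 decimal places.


P = (1-p)^(k-1) * p
(1-p)^(k-1) = 0.73^2 = 0.5329
P = 0.5329 * 0.27 = 0.143883

0.143883


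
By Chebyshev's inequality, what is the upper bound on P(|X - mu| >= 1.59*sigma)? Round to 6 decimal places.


P <= 1/k^2
k^2 = 1.59^2 = 2.5281
1/k^2 = 1 / 2.5281 ≈ 0.39555397

0.395554


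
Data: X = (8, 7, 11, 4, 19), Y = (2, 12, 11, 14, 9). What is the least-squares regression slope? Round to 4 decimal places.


b = sum((xi-xbar)(yi-ybar)) / sum((xi-xbar)^2)
n = 5, xbar = 49/5 = 9.8, ybar = 48/5 = 9.6
Sxy = sum((xi-xbar)(yi-ybar)) = -22.4
Sxx = sum((xi-xbar)^2) = 130.8
b = Sxy / Sxx = -56/327 ≈ -0.171254

-0.1713


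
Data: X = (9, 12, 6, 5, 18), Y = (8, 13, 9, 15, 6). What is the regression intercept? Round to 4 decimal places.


a = ybar - b*xbar, where b = sum((xi-xbar)(yi-ybar)) / sum((xi-xbar)^2)
n = 5, xbar = 50/5 = 10, ybar = 51/5 = 10.2
Sxy = sum((xi-xbar)(yi-ybar)) = -45
Sxx = sum((xi-xbar)^2) = 110
b = Sxy / Sxx = -9/22 ≈ -0.409091
a = 10.2 - (-0.409091) * 10 = 786/55 ≈ 14.290909

14.2909
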